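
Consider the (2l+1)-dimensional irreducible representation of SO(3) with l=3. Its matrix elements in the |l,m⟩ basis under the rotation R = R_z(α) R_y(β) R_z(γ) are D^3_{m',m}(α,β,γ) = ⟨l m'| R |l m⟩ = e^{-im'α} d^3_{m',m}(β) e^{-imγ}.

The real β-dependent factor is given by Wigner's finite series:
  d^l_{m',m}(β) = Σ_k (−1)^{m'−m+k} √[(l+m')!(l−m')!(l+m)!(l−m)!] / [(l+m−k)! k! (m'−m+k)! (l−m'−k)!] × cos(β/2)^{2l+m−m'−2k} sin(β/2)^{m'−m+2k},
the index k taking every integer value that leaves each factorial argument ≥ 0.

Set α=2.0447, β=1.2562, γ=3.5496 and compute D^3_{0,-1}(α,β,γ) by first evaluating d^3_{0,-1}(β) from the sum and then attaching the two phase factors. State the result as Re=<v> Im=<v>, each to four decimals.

Split into d^3_{0,-1}(β=1.2562) × two z-phases.
c=cos(1.2562/2)=0.809145, s=sin(1.2562/2)=0.587608; N=√[6·6·2·24]=41.569219
The bounds max(0,m−m')=0 and min(l+m,l−m')=2 give 3 terms
  k=0: (−1)^1·41.5692/(12)·0.8091^5·0.5876^1 = -0.706011
  k=1: (−1)^2·41.5692/(4)·0.8091^3·0.5876^3 = +1.117007
  k=2: (−1)^3·41.5692/(12)·0.8091^1·0.5876^5 = -0.196362
d^3_{0,-1}(1.2562) = -0.706011 +1.117007 -0.196362 = +0.214633
Phases: e^{-i·(0)·2.0447}=+1.000000+0.000000i, e^{-i·(-1)·3.5496}=-0.917913-0.396781i ⇒ D=-0.197015-0.085162i

Re=-0.1970 Im=-0.0852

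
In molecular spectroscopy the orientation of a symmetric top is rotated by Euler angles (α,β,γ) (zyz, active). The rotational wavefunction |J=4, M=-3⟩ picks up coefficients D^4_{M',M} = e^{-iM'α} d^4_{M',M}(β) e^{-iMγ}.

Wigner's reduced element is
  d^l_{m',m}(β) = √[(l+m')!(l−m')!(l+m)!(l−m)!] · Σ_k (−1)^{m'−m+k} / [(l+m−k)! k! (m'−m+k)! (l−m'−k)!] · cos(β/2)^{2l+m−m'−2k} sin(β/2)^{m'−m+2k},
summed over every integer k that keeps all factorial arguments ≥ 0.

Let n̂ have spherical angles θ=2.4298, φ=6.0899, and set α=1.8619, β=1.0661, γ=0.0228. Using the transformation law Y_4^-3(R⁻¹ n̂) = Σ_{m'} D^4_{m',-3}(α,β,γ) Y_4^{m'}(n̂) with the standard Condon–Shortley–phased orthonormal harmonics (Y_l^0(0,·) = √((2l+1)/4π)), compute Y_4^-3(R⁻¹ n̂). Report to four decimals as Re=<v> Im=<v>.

Need the full column D^4_{m',-3} for m'=−4..4 at α=1.8619, β=1.0661, γ=0.0228.
cos(β/2)=0.861261, sin(β/2)=0.508163
d^4_{-4,-3}: single k=1 term ⇒ +0.505233;  D = +0.167527+0.476650i
d^4_{-3,-3}: k∈[0..1] ⇒ +0.302746 -0.737756 = -0.435009;  D = -0.351734+0.255962i
d^4_{-2,-3}: k∈[0..1] ⇒ -0.668361 +0.698020 = +0.029659;  D = -0.023600-0.017964i
d^4_{-1,-3}: k∈[0..1] ⇒ +0.836536 -0.485366 = +0.351171;  D = -0.123545+0.328721i
d^4_{0,-3}: k∈[0..1] ⇒ -0.735777 +0.256143 = -0.479635;  D = -0.478513-0.032781i
d^4_{1,-3}: k∈[0..1] ⇒ +0.485366 -0.101381 = +0.383985;  D = -0.084810-0.374502i
d^4_{2,-3}: k∈[0..1] ⇒ -0.242998 +0.028198 = -0.214800;  D = +0.187065-0.105574i
d^4_{3,-3}: k∈[0..1] ⇒ +0.089410 -0.004447 = +0.084963;  D = +0.061239+0.058894i
d^4_{4,-3}: single k=0 term ⇒ -0.021316;  D = -0.009744+0.018958i
Y_4^{m'}(θ=2.4298,φ=6.0899) and Σ D·Y over m':
  (+0.1675+0.4766i)·(+0.0577+0.0563i)  (-0.3517+0.2560i)·(-0.2210-0.1447i)  (-0.0236-0.0180i)·(+0.3984+0.1622i)  (-0.1235+0.3287i)·(-0.2327-0.0455i)  (-0.4785-0.0328i)·(-0.2851+0.0000i)  (-0.0848-0.3745i)·(+0.2327-0.0455i)  (+0.1871-0.1056i)·(+0.3984-0.1622i)  (+0.0612+0.0589i)·(+0.2210-0.1447i)  (-0.0097+0.0190i)·(+0.0577-0.0563i)
Y_4^-3(R⁻¹ n̂) = +0.314424-0.191131i

Re=0.3144 Im=-0.1911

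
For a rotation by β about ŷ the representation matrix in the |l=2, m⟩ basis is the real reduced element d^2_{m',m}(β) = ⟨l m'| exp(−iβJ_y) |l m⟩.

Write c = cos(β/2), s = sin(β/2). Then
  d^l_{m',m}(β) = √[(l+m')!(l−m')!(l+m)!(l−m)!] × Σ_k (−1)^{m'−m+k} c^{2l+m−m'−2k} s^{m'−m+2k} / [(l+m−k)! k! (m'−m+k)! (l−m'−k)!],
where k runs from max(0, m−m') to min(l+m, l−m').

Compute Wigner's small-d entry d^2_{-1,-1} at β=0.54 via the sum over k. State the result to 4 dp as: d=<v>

d^2_{-1,-1}(β=0.54) via Wigner's sum:
Half-angle: c=0.963771, s=0.266731. N=√(1·6·1·6)=6.000000
The bounds max(0,m−m')=0 and min(l+m,l−m')=1 give 2 terms
  k=0: (−1)^0·6.0000/(6)·0.9638^4·0.2667^0 = +0.862770
  k=1: (−1)^1·6.0000/(2)·0.9638^2·0.2667^2 = -0.198252
d^2_{-1,-1}(0.54) = +0.862770 -0.198252 = +0.664519

d=0.6645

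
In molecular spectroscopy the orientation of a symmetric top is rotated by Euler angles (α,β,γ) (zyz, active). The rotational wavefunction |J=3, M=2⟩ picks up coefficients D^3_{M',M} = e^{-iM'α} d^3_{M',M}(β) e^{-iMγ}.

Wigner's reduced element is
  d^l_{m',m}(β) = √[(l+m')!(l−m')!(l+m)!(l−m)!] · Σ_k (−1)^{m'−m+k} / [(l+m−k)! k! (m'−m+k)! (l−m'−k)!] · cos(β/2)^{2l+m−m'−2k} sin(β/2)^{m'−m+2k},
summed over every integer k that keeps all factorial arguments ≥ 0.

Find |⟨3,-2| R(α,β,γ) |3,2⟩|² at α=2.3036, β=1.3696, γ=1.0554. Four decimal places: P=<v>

Split into d^3_{-2,2}(β=1.3696) × two z-phases.
c=cos(1.3696/2)=0.774546, s=sin(1.3696/2)=0.632518; N=√[1·120·120·1]=120.000000
The bounds max(0,m−m')=4 and min(l+m,l−m')=5 give 2 terms
  k=4: (−1)^0·120.0000/(24)·0.7745^2·0.6325^4 = +0.480127
  k=5: (−1)^1·120.0000/(120)·0.7745^0·0.6325^6 = -0.064038
d^3_{-2,2}(1.3696) = +0.480127 -0.064038 = +0.416089
|D^3_{-2,2}|² = |d^3_{-2,2}(β)|² = (+0.416089)² = 0.173130 (the z-rotation phases have unit modulus)

P=0.1731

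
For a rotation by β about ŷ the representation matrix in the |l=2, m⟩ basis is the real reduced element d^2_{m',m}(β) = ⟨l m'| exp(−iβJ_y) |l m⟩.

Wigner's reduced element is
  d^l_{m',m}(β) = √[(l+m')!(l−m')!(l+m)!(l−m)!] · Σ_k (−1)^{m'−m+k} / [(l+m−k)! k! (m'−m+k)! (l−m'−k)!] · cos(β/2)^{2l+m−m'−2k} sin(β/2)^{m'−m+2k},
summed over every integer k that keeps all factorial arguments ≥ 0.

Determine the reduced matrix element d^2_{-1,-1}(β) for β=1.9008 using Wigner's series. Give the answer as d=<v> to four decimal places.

d=-0.5570

d^2_{-1,-1}(β=1.9008) via Wigner's sum:
Half-angle: c=0.581358, s=0.813648. N=√(1·6·1·6)=6.000000
The bounds max(0,m−m')=0 and min(l+m,l−m')=1 give 2 terms
  k=0: (−1)^0·6.0000/(6)·0.5814^4·0.8136^0 = +0.114228
  k=1: (−1)^1·6.0000/(2)·0.5814^2·0.8136^2 = -0.671245
d^2_{-1,-1}(1.9008) = +0.114228 -0.671245 = -0.557017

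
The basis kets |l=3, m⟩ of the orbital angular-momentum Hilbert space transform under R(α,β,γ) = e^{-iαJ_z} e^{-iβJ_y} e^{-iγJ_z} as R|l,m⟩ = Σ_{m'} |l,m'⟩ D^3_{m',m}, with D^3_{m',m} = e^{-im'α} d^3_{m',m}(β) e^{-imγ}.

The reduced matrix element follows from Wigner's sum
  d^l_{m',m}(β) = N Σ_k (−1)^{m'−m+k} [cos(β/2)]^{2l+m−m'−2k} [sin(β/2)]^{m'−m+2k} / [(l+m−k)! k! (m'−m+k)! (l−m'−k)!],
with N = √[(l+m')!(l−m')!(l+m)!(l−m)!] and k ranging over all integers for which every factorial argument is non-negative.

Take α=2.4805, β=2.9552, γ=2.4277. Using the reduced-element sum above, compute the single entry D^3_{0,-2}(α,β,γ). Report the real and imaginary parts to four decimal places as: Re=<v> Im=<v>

Split into d^3_{0,-2}(β=2.9552) × two z-phases.
With c≡cos(β/2)=0.093061 and s≡sin(β/2)=0.995660, N=[6·6·1·120]^{1/2}=65.726707
The bounds max(0,m−m')=0 and min(l+m,l−m')=1 give 2 terms
  k=0: (−1)^2·65.7267/(12)·0.0931^4·0.9957^2 = +0.000407
  k=1: (−1)^3·65.7267/(12)·0.0931^2·0.9957^4 = -0.046617
d^3_{0,-2}(2.9552) = +0.000407 -0.046617 = -0.046210
D = (+1.000000+0.000000i)·(-0.046210)·(+0.142524-0.989791i) = -0.006586+0.045738i

Re=-0.0066 Im=0.0457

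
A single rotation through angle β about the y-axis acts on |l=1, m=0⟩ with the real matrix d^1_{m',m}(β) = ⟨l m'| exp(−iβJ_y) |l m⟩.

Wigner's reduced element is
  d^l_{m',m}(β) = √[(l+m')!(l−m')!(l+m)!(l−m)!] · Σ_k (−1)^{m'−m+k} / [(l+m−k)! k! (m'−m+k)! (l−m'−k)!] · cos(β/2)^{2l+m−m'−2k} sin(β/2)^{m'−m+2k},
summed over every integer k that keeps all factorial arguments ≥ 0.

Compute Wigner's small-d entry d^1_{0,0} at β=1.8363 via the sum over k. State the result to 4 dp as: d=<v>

d^1_{0,0}(β=1.8363) via Wigner's sum:
Half-angle: c=0.607291, s=0.794479. N=√(1·1·1·1)=1.000000
k: max(0,(0)−(0))=0 … min(1+(0),1−(0))=1
  k=0: (−1)^0·1.0000/(1)·0.6073^2·0.7945^0 = +0.368802
  k=1: (−1)^1·1.0000/(1)·0.6073^0·0.7945^2 = -0.631198
d^1_{0,0}(1.8363) = +0.368802 -0.631198 = -0.262395

d=-0.2624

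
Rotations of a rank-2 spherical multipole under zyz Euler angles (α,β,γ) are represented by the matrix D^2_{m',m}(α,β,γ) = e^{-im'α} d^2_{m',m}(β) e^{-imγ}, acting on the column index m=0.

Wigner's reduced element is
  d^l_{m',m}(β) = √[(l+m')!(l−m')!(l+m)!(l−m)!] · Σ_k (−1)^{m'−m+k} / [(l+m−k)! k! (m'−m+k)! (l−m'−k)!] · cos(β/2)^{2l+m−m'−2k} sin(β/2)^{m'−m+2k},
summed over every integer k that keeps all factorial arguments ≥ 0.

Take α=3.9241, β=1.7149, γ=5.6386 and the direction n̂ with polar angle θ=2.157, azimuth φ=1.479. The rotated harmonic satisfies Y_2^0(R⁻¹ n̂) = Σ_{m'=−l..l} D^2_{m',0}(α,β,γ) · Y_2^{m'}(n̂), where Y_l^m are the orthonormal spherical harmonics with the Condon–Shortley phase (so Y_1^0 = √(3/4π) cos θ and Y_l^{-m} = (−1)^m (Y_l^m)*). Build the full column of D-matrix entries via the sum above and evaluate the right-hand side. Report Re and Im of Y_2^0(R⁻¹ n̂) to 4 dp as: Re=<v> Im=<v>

Re=-0.0261 Im=0.0000

Need the full column D^2_{m',0} for m'=−2..2 at α=3.9241, β=1.7149, γ=5.6386.
cos(β/2)=0.654368, sin(β/2)=0.756176
d^2_{-2,0}: single k=2 term ⇒ +0.599744;  D = +0.003467+0.599734i
d^2_{-1,0}: k∈[1..2] ⇒ +0.518997 -0.693054 = -0.174057;  D = +0.123432+0.122721i
d^2_{0,0}: k∈[0..2] ⇒ +0.183353 -0.979377 +0.326958 = -0.469066;  D = -0.469066+0.000000i
d^2_{1,0}: k∈[0..1] ⇒ -0.518997 +0.693054 = +0.174057;  D = -0.123432+0.122721i
d^2_{2,0}: single k=0 term ⇒ +0.599744;  D = +0.003467-0.599734i
Y_2^{m'}(θ=2.157,φ=1.479) and Σ D·Y over m':
  (+0.0035+0.5997i)·(-0.2636-0.0489i)  (+0.1234+0.1227i)·(-0.0326+0.3545i)  (-0.4691+0.0000i)·(-0.0258+0.0000i)  (-0.1234+0.1227i)·(+0.0326+0.3545i)  (+0.0035-0.5997i)·(-0.2636+0.0489i)
Y_2^0(R⁻¹ n̂) = -0.026083+0.000000i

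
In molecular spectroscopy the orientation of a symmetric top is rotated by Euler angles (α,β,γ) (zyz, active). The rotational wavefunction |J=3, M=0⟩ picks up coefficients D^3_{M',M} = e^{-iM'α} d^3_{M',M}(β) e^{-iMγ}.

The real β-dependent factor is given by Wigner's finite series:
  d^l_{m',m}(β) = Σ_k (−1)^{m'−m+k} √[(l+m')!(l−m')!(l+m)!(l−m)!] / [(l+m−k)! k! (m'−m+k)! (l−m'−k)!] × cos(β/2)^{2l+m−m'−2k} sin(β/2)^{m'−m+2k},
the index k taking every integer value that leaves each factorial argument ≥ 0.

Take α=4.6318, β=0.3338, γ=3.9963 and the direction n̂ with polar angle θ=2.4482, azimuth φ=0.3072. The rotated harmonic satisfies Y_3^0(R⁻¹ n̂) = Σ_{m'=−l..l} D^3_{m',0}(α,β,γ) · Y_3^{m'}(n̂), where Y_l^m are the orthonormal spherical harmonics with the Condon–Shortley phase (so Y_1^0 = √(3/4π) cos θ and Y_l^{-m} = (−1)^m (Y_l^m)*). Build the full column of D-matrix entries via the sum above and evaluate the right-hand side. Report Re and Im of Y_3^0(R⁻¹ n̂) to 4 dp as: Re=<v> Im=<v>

Re=-0.0742 Im=0.0000

Need the full column D^3_{m',0} for m'=−3..3 at α=4.6318, β=0.3338, γ=3.9963.
cos(β/2)=0.986104, sin(β/2)=0.166126
d^3_{-3,0}: single k=3 term ⇒ +0.019661;  D = +0.004707+0.019089i
d^3_{-2,0}: k∈[2..3] ⇒ +0.142932 -0.004057 = +0.138875;  D = -0.137075+0.022287i
d^3_{-1,0}: k∈[1..3] ⇒ +0.536591 -0.045687 +0.000432 = +0.491336;  D = -0.039553-0.489741i
d^3_{0,0}: k∈[0..3] ⇒ +0.919470 -0.234861 +0.006666 -0.000021 = +0.691254;  D = +0.691254+0.000000i
d^3_{1,0}: k∈[0..2] ⇒ -0.536591 +0.045687 -0.000432 = -0.491336;  D = +0.039553-0.489741i
d^3_{2,0}: k∈[0..1] ⇒ +0.142932 -0.004057 = +0.138875;  D = -0.137075-0.022287i
d^3_{3,0}: single k=0 term ⇒ -0.019661;  D = -0.004707+0.019089i
Y_3^{m'}(θ=2.4482,φ=0.3072) and Σ D·Y over m':
  (+0.0047+0.0191i)·(+0.0659-0.0868i)  (-0.1371+0.0223i)·(-0.2624+0.1851i)  (-0.0396-0.4897i)·(+0.3854-0.1223i)  (+0.6913+0.0000i)·(+0.0122+0.0000i)  (+0.0396-0.4897i)·(-0.3854-0.1223i)  (-0.1371-0.0223i)·(-0.2624-0.1851i)  (-0.0047+0.0191i)·(-0.0659-0.0868i)
Y_3^0(R⁻¹ n̂) = -0.074190-0.000000i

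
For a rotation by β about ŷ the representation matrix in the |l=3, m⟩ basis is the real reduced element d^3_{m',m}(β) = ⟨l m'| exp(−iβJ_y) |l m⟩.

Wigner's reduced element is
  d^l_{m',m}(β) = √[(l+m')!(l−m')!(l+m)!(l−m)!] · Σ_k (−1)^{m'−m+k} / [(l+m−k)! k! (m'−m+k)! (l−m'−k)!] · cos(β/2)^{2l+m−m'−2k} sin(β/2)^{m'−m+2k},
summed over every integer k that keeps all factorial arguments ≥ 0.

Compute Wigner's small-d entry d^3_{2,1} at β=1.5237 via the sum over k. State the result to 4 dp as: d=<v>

d=0.3550

d^3_{2,1}(β=1.5237) via Wigner's sum:
Half-angle: c=0.723560, s=0.690261. N=√(120·1·24·2)=75.894664
k: max(0,(1)−(2))=0 … min(3+(1),3−(2))=1
  k=0: (−1)^1·75.8947/(24)·0.7236^5·0.6903^1 = -0.432899
  k=1: (−1)^2·75.8947/(12)·0.7236^3·0.6903^3 = +0.787943
d^3_{2,1}(1.5237) = -0.432899 +0.787943 = +0.355043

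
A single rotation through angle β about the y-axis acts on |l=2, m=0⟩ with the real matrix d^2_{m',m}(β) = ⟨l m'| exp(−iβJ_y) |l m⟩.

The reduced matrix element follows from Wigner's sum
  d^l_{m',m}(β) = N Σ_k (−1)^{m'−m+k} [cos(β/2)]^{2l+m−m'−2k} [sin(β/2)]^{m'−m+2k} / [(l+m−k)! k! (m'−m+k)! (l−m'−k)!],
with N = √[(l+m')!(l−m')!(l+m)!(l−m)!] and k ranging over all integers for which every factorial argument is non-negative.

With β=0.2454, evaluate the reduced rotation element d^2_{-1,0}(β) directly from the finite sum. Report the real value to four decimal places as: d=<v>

d^2_{-1,0}(β=0.2454) via Wigner's sum:
Half-angle: c=0.992482, s=0.122392. N=√(1·6·2·2)=4.898979
The bounds max(0,m−m')=1 and min(l+m,l−m')=2 give 2 terms
  k=1: (−1)^0·4.8990/(2)·0.9925^3·0.1224^1 = +0.293088
  k=2: (−1)^1·4.8990/(2)·0.9925^1·0.1224^3 = -0.004457
d^2_{-1,0}(0.2454) = +0.293088 -0.004457 = +0.288630

d=0.2886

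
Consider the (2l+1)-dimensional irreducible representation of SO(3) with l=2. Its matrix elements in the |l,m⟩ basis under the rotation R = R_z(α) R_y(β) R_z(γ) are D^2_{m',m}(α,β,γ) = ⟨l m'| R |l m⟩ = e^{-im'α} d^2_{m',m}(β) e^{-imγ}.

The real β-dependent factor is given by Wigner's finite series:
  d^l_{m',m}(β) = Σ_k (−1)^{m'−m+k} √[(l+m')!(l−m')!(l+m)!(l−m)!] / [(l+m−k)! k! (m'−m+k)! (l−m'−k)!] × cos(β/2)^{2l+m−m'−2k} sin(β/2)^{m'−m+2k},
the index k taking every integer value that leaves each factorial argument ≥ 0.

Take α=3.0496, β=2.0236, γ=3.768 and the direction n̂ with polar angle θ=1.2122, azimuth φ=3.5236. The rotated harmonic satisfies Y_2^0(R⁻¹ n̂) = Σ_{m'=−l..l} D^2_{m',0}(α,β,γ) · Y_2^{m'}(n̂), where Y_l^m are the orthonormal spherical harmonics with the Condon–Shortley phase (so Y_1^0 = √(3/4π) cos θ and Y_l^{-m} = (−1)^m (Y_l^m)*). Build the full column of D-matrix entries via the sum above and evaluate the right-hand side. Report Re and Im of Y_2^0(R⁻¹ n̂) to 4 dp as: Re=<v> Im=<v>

Need the full column D^2_{m',0} for m'=−2..2 at α=3.0496, β=2.0236, γ=3.768.
cos(β/2)=0.530336, sin(β/2)=0.847788
d^2_{-2,0}: single k=2 term ⇒ +0.495167;  D = +0.486810-0.090590i
d^2_{-1,0}: k∈[1..2] ⇒ +0.309753 -0.791567 = -0.481815;  D = +0.479777-0.044261i
d^2_{0,0}: k∈[0..2] ⇒ +0.079105 -0.808604 +0.516593 = -0.212906;  D = -0.212906+0.000000i
d^2_{1,0}: k∈[0..1] ⇒ -0.309753 +0.791567 = +0.481815;  D = -0.479777-0.044261i
d^2_{2,0}: single k=0 term ⇒ +0.495167;  D = +0.486810+0.090590i
Y_2^{m'}(θ=1.2122,φ=3.5236) and Σ D·Y over m':
  (+0.4868-0.0906i)·(+0.2446-0.2343i)  (+0.4798-0.0443i)·(-0.2356+0.0946i)  (-0.2129+0.0000i)·(-0.1988+0.0000i)  (-0.4798-0.0443i)·(+0.2356+0.0946i)  (+0.4868+0.0906i)·(+0.2446+0.2343i)
Y_2^0(R⁻¹ n̂) = +0.020310+0.000000i

Re=0.0203 Im=0.0000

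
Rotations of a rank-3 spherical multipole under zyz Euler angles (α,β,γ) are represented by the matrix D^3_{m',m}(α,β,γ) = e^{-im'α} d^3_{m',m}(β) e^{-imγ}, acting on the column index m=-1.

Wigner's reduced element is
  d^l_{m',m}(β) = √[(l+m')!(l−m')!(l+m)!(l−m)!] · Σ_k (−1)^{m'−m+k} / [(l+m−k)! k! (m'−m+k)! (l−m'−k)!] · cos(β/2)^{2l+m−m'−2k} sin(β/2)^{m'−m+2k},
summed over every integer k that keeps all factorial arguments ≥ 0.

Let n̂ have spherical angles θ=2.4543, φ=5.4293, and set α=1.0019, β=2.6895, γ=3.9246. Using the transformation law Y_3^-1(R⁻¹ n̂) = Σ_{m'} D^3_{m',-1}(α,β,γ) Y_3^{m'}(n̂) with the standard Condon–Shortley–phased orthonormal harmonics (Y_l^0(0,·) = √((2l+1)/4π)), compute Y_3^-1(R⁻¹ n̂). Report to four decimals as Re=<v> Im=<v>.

Need the full column D^3_{m',-1} for m'=−3..3 at α=1.0019, β=2.6895, γ=3.9246.
cos(β/2)=0.224126, sin(β/2)=0.974560
d^3_{-3,-1}: single k=2 term ⇒ +0.009282;  D = +0.007405+0.005596i
d^3_{-2,-1}: k∈[1..2] ⇒ +0.001743 -0.065907 = -0.064164;  D = -0.060168+0.022290i
d^3_{-1,-1}: k∈[0..2] ⇒ +0.000127 -0.019172 +0.271876 = +0.252830;  D = +0.053721-0.247057i
d^3_{0,-1}: k∈[0..2] ⇒ -0.001909 +0.108297 -0.682537 = -0.576150;  D = +0.408372+0.406424i
d^3_{1,-1}: k∈[0..2] ⇒ +0.014379 -0.362501 +0.856746 = +0.508623;  D = -0.496487+0.110447i
d^3_{2,-1}: k∈[0..1] ⇒ -0.065907 +0.623069 = +0.557161;  D = -0.191051+0.523381i
d^3_{3,-1}: single k=0 term ⇒ +0.175495;  D = +0.106472+0.139507i
Y_3^{m'}(θ=2.4543,φ=5.4293) and Σ D·Y over m':
  (+0.0074+0.0056i)·(-0.0891+0.0584i)  (-0.0602+0.0223i)·(+0.0434-0.3150i)  (+0.0537-0.2471i)·(+0.2677+0.3072i)  (+0.4084+0.4064i)·(+0.0036+0.0000i)  (-0.4965+0.1104i)·(-0.2677+0.3072i)  (-0.1911+0.5234i)·(+0.0434+0.3150i)  (+0.1065+0.1395i)·(+0.0891+0.0584i)
Y_3^-1(R⁻¹ n̂) = +0.022375-0.229205i

Re=0.0224 Im=-0.2292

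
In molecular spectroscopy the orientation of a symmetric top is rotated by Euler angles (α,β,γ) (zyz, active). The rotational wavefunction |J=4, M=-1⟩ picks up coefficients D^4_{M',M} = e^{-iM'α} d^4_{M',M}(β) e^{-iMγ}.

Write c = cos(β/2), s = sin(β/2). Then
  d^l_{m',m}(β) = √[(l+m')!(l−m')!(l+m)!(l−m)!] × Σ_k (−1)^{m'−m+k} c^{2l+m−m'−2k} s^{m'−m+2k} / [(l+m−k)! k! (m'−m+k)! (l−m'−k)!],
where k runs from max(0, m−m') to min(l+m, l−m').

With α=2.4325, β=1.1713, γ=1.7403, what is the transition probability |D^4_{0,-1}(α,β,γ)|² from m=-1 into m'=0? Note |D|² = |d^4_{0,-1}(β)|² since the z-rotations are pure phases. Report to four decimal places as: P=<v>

P=0.1512

Split into d^4_{0,-1}(β=1.1713) × two z-phases.
c=cos(1.1713/2)=0.833353, s=sin(1.1713/2)=0.552741; N=√[24·24·6·120]=643.987578
The bounds max(0,m−m')=0 and min(l+m,l−m')=3 give 4 terms
  k=0: (−1)^1·643.9876/(144)·0.8334^7·0.5527^1 = -0.689985
  k=1: (−1)^2·643.9876/(24)·0.8334^5·0.5527^3 = +1.821280
  k=2: (−1)^3·643.9876/(24)·0.8334^3·0.5527^5 = -0.801239
  k=3: (−1)^4·643.9876/(144)·0.8334^1·0.5527^7 = +0.058748
d^4_{0,-1}(1.1713) = -0.689985 +1.821280 -0.801239 +0.058748 = +0.388804
|D^4_{0,-1}|² = |d^4_{0,-1}(β)|² = (+0.388804)² = 0.151168 (the z-rotation phases have unit modulus)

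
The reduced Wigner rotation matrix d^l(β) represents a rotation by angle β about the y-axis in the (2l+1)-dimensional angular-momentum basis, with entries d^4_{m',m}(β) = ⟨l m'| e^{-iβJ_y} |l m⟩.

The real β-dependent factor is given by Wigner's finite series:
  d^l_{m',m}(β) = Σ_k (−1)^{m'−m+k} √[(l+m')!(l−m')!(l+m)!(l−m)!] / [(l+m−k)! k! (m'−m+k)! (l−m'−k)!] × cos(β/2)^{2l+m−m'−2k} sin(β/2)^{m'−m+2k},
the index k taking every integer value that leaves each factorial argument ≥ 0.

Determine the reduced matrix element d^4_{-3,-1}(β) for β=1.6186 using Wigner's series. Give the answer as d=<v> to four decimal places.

d^4_{-3,-1}(β=1.6186) via Wigner's sum:
Half-angle: c=0.690005, s=0.723804. N=√(1·5040·6·120)=1904.940944
k∈{2,3} keeps every argument non-negative
  k=2: (−1)^0·1904.9409/(240)·0.6900^6·0.7238^2 = +0.448773
  k=3: (−1)^1·1904.9409/(144)·0.6900^4·0.7238^4 = -0.823026
d^4_{-3,-1}(1.6186) = +0.448773 -0.823026 = -0.374252

d=-0.3743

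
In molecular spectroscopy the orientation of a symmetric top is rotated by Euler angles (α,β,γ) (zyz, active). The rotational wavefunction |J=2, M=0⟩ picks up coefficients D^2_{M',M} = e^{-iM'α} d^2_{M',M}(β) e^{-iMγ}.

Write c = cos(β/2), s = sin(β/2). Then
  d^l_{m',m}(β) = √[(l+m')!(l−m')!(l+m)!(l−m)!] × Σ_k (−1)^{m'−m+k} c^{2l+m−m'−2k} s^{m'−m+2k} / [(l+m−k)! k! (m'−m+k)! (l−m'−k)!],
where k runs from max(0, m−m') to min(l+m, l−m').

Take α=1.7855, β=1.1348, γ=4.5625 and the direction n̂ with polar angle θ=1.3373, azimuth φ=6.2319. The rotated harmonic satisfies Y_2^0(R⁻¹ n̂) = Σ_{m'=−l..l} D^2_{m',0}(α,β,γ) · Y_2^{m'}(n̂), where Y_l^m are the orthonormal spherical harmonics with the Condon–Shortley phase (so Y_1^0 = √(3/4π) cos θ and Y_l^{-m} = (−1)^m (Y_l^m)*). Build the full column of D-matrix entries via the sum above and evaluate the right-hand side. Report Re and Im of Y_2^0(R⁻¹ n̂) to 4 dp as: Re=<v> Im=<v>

Re=-0.2984 Im=0.0000

Need the full column D^2_{m',0} for m'=−2..2 at α=1.7855, β=1.1348, γ=4.5625.
cos(β/2)=0.843301, sin(β/2)=0.537441
d^2_{-2,0}: single k=2 term ⇒ +0.503156;  D = -0.457476-0.209480i
d^2_{-1,0}: k∈[1..2] ⇒ +0.789505 -0.320665 = +0.468840;  D = -0.099890+0.458075i
d^2_{0,0}: k∈[0..2] ⇒ +0.505744 -0.821651 +0.083430 = -0.232477;  D = -0.232477+0.000000i
d^2_{1,0}: k∈[0..1] ⇒ -0.789505 +0.320665 = -0.468840;  D = +0.099890+0.458075i
d^2_{2,0}: single k=0 term ⇒ +0.503156;  D = -0.457476+0.209480i
Y_2^{m'}(θ=1.3373,φ=6.2319) and Σ D·Y over m':
  (-0.4575-0.2095i)·(+0.3637+0.0374i)  (-0.0999+0.4581i)·(+0.1737+0.0089i)  (-0.2325+0.0000i)·(-0.2647+0.0000i)  (+0.0999+0.4581i)·(-0.1737+0.0089i)  (-0.4575+0.2095i)·(+0.3637-0.0374i)
Y_2^0(R⁻¹ n̂) = -0.298379+0.000000i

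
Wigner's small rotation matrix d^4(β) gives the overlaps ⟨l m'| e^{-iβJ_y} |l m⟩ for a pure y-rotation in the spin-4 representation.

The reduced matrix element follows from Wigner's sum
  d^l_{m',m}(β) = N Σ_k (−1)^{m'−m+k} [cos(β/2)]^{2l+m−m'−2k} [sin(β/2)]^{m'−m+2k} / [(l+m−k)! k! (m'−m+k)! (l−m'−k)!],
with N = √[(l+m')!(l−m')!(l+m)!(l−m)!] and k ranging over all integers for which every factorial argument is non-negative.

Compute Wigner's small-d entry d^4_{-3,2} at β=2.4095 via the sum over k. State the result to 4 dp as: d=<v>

d=-0.4635

d^4_{-3,2}(β=2.4095) via Wigner's sum:
c=cos(2.4095/2)=0.357926, s=sin(2.4095/2)=0.933750; N=√[1·5040·720·2]=2693.993318
Admissible k: 5..6 (factorial args all ≥0)
  k=5: (−1)^0·2693.9933/(240)·0.3579^3·0.9337^5 = +0.365359
  k=6: (−1)^1·2693.9933/(720)·0.3579^1·0.9337^7 = -0.828841
d^4_{-3,2}(2.4095) = +0.365359 -0.828841 = -0.463483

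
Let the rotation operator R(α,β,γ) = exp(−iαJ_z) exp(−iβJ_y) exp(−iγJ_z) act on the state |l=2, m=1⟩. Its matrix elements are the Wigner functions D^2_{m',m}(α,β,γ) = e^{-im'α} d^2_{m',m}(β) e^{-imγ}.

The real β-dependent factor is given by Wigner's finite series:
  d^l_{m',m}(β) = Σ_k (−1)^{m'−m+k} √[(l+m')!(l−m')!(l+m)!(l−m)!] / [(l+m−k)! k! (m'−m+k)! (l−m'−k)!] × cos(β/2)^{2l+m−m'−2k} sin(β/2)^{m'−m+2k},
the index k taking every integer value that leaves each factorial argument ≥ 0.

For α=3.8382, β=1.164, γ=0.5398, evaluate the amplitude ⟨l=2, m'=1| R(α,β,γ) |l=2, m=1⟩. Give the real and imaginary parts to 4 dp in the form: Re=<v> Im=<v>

First d^2_{1,1}(β=1.164), then the phase factors e^{-i(1)α} and e^{-i(1)γ}:
Half-angle: c=0.835365, s=0.549696. N=√(6·1·6·1)=6.000000
The bounds max(0,m−m')=0 and min(l+m,l−m')=1 give 2 terms
  k=0: (−1)^0·6.0000/(6)·0.8354^4·0.5497^0 = +0.486973
  k=1: (−1)^1·6.0000/(2)·0.8354^2·0.5497^2 = -0.632584
d^2_{1,1}(1.164) = +0.486973 -0.632584 = -0.145611
Attach z-rotation phases: D = e^{-i(1)(3.8382)}·(-0.145611)·e^{-i(1)(0.5398)} = +0.047788-0.137546i

Re=0.0478 Im=-0.1375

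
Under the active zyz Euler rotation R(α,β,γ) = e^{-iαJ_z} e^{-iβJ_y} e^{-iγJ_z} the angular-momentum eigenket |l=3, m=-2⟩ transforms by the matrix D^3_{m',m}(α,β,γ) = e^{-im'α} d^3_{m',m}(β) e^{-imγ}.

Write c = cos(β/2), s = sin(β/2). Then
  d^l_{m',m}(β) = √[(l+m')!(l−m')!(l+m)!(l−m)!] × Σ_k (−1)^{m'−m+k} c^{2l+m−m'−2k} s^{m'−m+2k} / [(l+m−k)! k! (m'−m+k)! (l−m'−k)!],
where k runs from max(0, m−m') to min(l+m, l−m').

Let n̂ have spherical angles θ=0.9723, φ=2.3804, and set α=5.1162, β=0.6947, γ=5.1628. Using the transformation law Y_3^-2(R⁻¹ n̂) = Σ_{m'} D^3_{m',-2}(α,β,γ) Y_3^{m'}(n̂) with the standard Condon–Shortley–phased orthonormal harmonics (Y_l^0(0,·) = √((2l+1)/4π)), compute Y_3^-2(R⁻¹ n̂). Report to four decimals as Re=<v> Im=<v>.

Re=0.0526 Im=0.0126

Need the full column D^3_{m',-2} for m'=−3..3 at α=5.1162, β=0.6947, γ=5.1628.
cos(β/2)=0.940278, sin(β/2)=0.340407
d^3_{-3,-2}: single k=1 term ⇒ +0.612853;  D = +0.525189+0.315856i
d^3_{-2,-2}: k∈[0..1] ⇒ +0.691095 -0.452890 = +0.238205;  D = -0.032685+0.235952i
d^3_{-1,-2}: k∈[0..1] ⇒ -0.791189 +0.207394 = -0.583796;  D = +0.563239-0.153557i
d^3_{0,-2}: k∈[0..1] ⇒ +0.496116 -0.065023 = +0.431093;  D = -0.267694-0.337907i
d^3_{1,-2}: k∈[0..1] ⇒ -0.207394 +0.013591 = -0.193803;  D = -0.092405+0.170355i
d^3_{2,-2}: k∈[0..1] ⇒ +0.059358 -0.001556 = +0.057802;  D = +0.057551+0.005379i
d^3_{3,-2}: single k=0 term ⇒ -0.010528;  D = -0.003218-0.010024i
Y_3^{m'}(θ=0.9723,φ=2.3804) and Σ D·Y over m':
  (+0.5252+0.3159i)·(+0.1539-0.1780i)  (-0.0327+0.2360i)·(+0.0190+0.3926i)  (+0.5632-0.1536i)·(-0.1135-0.1081i)  (-0.2677-0.3379i)·(-0.2971+0.0000i)  (-0.0924+0.1704i)·(+0.1135-0.1081i)  (+0.0576+0.0054i)·(+0.0190-0.3926i)  (-0.0032-0.0100i)·(-0.1539-0.1780i)
Y_3^-2(R⁻¹ n̂) = +0.052626+0.012624i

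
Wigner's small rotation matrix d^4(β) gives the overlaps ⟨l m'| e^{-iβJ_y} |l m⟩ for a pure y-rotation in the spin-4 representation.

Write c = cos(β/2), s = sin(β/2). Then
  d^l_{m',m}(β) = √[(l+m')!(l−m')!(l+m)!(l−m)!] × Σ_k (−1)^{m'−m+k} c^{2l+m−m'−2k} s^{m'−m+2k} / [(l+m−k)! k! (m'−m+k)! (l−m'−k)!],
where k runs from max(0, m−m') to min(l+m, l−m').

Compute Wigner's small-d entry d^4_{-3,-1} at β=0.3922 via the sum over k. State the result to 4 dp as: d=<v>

d=0.2507

d^4_{-3,-1}(β=0.3922) via Wigner's sum:
Half-angle: c=0.980834, s=0.194846. N=√(1·5040·6·120)=1904.940944
k: max(0,(-1)−(-3))=2 … min(4+(-1),4−(-3))=3
  k=2: (−1)^0·1904.9409/(240)·0.9808^6·0.1948^2 = +0.268302
  k=3: (−1)^1·1904.9409/(144)·0.9808^4·0.1948^4 = -0.017647
d^4_{-3,-1}(0.3922) = +0.268302 -0.017647 = +0.250656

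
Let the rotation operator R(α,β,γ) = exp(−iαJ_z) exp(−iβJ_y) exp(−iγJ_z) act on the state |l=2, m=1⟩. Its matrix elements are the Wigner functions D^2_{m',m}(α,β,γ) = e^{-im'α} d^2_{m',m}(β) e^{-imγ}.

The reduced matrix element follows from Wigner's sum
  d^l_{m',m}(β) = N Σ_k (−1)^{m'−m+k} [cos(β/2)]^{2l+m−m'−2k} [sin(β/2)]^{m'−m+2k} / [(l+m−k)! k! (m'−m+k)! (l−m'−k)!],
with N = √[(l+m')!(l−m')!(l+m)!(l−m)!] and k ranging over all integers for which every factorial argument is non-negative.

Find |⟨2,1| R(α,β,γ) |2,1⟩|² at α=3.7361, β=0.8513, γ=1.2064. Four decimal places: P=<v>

P=0.0696

Split into d^2_{1,1}(β=0.8513) × two z-phases.
With c≡cos(β/2)=0.910771 and s≡sin(β/2)=0.412913, N=[6·1·6·1]^{1/2}=6.000000
The bounds max(0,m−m')=0 and min(l+m,l−m')=1 give 2 terms
  k=0: (−1)^0·6.0000/(6)·0.9108^4·0.4129^0 = +0.688075
  k=1: (−1)^1·6.0000/(2)·0.9108^2·0.4129^2 = -0.424283
d^2_{1,1}(0.8513) = +0.688075 -0.424283 = +0.263792
|D^2_{1,1}|² = |d^2_{1,1}(β)|² = (+0.263792)² = 0.069586 (the z-rotation phases have unit modulus)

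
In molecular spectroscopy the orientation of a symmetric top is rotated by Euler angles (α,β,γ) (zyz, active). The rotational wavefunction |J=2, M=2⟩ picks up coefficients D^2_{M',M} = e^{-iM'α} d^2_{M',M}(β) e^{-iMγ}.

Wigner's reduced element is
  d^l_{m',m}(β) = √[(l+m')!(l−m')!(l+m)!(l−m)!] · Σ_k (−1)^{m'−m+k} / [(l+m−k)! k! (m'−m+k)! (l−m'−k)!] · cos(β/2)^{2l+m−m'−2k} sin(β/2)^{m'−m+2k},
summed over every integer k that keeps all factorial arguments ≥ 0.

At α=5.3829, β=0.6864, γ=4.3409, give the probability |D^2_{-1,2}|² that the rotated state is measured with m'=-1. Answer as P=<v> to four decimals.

P=0.0051

D^2_{-1,2}(5.3829,0.6864,4.3409) = e^{-i·-1·5.3829}·d^2_{-1,2}(0.6864)·e^{-i·2·4.3409}. Compute d first:
c=cos(0.6864/2)=0.941683, s=sin(0.6864/2)=0.336502; N=√[1·6·24·1]=12.000000
The bounds max(0,m−m')=3 and min(l+m,l−m')=3 give 1 term
  k=3: (−1)^0·12.0000/(6)·0.9417^1·0.3365^3 = +0.071763
d^2_{-1,2}(0.6864) = +0.071763
|D^2_{-1,2}|² = |d^2_{-1,2}(β)|² = (+0.071763)² = 0.005150 (the z-rotation phases have unit modulus)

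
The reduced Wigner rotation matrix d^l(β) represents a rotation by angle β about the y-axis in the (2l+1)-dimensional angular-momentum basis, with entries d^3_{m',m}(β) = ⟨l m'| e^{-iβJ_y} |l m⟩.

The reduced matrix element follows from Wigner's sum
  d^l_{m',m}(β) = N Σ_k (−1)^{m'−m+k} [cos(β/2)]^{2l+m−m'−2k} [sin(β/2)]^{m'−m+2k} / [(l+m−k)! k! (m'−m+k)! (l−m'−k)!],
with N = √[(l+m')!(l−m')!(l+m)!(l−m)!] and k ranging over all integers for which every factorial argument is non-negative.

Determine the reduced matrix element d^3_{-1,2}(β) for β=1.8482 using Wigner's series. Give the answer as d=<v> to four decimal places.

d=0.0864

d^3_{-1,2}(β=1.8482) via Wigner's sum:
With c≡cos(β/2)=0.602553 and s≡sin(β/2)=0.798079, N=[2·24·120·1]^{1/2}=75.894664
k: max(0,(2)−(-1))=3 … min(3+(2),3−(-1))=4
  k=3: (−1)^0·75.8947/(12)·0.6026^3·0.7981^3 = +0.703321
  k=4: (−1)^1·75.8947/(24)·0.6026^1·0.7981^5 = -0.616913
d^3_{-1,2}(1.8482) = +0.703321 -0.616913 = +0.086407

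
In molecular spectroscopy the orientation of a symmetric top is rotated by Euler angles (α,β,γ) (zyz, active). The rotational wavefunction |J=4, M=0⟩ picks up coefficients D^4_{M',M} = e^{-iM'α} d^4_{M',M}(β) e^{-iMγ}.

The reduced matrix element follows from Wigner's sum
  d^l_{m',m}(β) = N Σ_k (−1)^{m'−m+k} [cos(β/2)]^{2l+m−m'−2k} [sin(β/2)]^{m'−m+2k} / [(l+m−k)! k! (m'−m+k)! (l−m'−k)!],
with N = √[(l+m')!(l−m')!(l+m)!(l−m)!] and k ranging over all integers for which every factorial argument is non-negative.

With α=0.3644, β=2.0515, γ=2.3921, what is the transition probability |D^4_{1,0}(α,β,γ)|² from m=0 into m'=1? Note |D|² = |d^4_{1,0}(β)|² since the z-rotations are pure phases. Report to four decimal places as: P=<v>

P=0.1187

D^4_{1,0}(0.3644,2.0515,2.3921) = e^{-i·1·0.3644}·d^4_{1,0}(2.0515)·e^{-i·0·2.3921}. Compute d first:
Half-angle: c=0.518458, s=0.855103. N=√(120·6·24·24)=643.987578
Admissible k: 0..3 (factorial args all ≥0)
  k=0: (−1)^1·643.9876/(144)·0.5185^7·0.8551^1 = -0.038506
  k=1: (−1)^2·643.9876/(24)·0.5185^5·0.8551^3 = +0.628476
  k=2: (−1)^3·643.9876/(24)·0.5185^3·0.8551^5 = -1.709618
  k=3: (−1)^4·643.9876/(144)·0.5185^1·0.8551^7 = +0.775101
d^4_{1,0}(2.0515) = -0.038506 +0.628476 -1.709618 +0.775101 = -0.344547
|D^4_{1,0}|² = |d^4_{1,0}(β)|² = (-0.344547)² = 0.118713 (the z-rotation phases have unit modulus)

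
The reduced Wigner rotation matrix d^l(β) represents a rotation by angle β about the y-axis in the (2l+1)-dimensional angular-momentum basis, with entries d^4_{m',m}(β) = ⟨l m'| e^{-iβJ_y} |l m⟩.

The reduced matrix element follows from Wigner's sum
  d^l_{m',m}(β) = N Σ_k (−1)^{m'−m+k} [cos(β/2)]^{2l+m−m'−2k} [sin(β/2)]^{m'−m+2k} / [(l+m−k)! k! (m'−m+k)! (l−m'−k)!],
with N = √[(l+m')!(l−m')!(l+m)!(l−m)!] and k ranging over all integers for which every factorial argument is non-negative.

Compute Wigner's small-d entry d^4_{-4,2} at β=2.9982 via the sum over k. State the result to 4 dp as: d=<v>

d=0.0267

d^4_{-4,2}(β=2.9982) via Wigner's sum:
With c≡cos(β/2)=0.071635 and s≡sin(β/2)=0.997431, N=[1·40320·720·2]^{1/2}=7619.763776
k∈{6} keeps every argument non-negative
  k=6: (−1)^0·7619.7638/(1440)·0.0716^2·0.9974^6 = +0.026738
d^4_{-4,2}(2.9982) = +0.026738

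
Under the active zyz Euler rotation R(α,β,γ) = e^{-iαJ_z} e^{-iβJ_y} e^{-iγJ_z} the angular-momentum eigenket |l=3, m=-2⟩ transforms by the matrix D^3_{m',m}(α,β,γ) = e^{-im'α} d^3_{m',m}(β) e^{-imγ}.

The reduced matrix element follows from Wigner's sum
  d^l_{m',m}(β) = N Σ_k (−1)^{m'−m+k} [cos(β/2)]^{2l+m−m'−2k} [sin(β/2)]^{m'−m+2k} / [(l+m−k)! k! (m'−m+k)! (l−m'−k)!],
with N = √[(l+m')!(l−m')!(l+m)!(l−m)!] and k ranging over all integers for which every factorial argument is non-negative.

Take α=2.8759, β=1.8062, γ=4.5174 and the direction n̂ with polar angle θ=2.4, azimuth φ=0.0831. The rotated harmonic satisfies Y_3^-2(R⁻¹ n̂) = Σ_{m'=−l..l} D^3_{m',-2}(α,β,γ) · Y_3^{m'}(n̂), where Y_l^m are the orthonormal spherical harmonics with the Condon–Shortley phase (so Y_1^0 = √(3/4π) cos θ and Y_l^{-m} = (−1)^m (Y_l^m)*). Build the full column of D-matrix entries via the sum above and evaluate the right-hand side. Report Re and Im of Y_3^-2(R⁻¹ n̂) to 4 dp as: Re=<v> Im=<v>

Need the full column D^3_{m',-2} for m'=−3..3 at α=2.8759, β=1.8062, γ=4.5174.
cos(β/2)=0.619179, sin(β/2)=0.785250
d^3_{-3,-2}: single k=1 term ⇒ +0.175051;  D = +0.065537-0.162319i
d^3_{-2,-2}: k∈[0..1] ⇒ +0.056350 -0.453158 = -0.396808;  D = +0.239964-0.316029i
d^3_{-1,-2}: k∈[0..1] ⇒ -0.225989 +0.726946 = +0.500956;  D = +0.397078-0.305429i
d^3_{0,-2}: k∈[0..1] ⇒ +0.496410 -0.798408 = -0.301998;  D = +0.279323-0.114810i
d^3_{1,-2}: k∈[0..1] ⇒ -0.726946 +0.584596 = -0.142349;  D = -0.141251+0.017646i
d^3_{2,-2}: k∈[0..1] ⇒ +0.728843 -0.234449 = +0.494394;  D = -0.489460-0.069678i
d^3_{3,-2}: single k=0 term ⇒ -0.452826;  D = -0.415818-0.179296i
Y_3^{m'}(θ=2.4,φ=0.0831) and Σ D·Y over m':
  (+0.0655-0.1623i)·(+0.1246-0.0317i)  (+0.2400-0.3160i)·(-0.3391+0.0569i)  (+0.3971-0.3054i)·(+0.3739-0.0311i)  (+0.2793-0.1148i)·(+0.0774+0.0000i)  (-0.1413+0.0176i)·(-0.3739-0.0311i)  (-0.4895-0.0697i)·(-0.3391-0.0569i)  (-0.4158-0.1793i)·(-0.1246-0.0317i)
Y_3^-2(R⁻¹ n̂) = +0.361696+0.047859i

Re=0.3617 Im=0.0479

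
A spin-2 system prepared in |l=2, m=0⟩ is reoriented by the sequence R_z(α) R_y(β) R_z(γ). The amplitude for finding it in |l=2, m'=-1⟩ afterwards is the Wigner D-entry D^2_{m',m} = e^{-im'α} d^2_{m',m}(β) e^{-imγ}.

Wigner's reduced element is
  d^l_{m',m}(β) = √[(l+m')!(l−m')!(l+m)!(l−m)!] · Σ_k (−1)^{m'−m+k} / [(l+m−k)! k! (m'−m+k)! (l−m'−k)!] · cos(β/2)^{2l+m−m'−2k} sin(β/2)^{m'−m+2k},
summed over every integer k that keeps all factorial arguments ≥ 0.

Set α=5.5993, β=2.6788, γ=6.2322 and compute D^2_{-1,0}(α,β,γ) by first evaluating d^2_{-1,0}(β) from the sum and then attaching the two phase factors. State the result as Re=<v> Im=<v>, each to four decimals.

Re=-0.3792 Im=0.3091

Split into d^2_{-1,0}(β=2.6788) × two z-phases.
c=cos(2.6788/2)=0.229337, s=sin(2.6788/2)=0.973347; N=√[1·6·2·2]=4.898979
k: max(0,(0)−(-1))=1 … min(2+(0),2−(-1))=2
  k=1: (−1)^0·4.8990/(2)·0.2293^3·0.9733^1 = +0.028758
  k=2: (−1)^1·4.8990/(2)·0.2293^1·0.9733^3 = -0.518027
d^2_{-1,0}(2.6788) = +0.028758 -0.518027 = -0.489269
D = (+0.775124-0.631809i)·(-0.489269)·(+1.000000+0.000000i) = -0.379244+0.309125i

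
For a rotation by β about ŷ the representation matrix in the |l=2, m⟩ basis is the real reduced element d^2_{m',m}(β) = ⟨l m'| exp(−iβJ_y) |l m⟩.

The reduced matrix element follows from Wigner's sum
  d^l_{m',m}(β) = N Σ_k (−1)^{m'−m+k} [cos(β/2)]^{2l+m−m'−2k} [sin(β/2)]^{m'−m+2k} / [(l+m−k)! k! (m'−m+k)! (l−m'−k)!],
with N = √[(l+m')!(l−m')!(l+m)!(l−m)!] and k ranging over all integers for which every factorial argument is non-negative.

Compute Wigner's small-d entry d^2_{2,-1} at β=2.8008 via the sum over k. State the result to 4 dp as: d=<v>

d=-0.3246

d^2_{2,-1}(β=2.8008) via Wigner's sum:
c=cos(2.8008/2)=0.169573, s=sin(2.8008/2)=0.985518; N=√[24·1·1·6]=12.000000
Admissible k: 0..0 (factorial args all ≥0)
  k=0: (−1)^3·12.0000/(6)·0.1696^1·0.9855^3 = -0.324623
d^2_{2,-1}(2.8008) = -0.324623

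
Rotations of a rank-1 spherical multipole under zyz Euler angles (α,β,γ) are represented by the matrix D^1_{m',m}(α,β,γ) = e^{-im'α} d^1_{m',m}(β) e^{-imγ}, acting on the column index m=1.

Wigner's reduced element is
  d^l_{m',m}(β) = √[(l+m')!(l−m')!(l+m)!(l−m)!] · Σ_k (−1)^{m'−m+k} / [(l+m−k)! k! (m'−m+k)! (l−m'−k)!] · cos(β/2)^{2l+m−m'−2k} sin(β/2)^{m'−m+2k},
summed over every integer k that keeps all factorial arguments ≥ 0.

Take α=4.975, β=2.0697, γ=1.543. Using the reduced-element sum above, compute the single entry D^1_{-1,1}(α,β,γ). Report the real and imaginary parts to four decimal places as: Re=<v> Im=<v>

Re=-0.7083 Im=-0.2117

First d^1_{-1,1}(β=2.0697), then the phase factors e^{-i(-1)α} and e^{-i(1)γ}:
With c≡cos(β/2)=0.510655 and s≡sin(β/2)=0.859786, N=[1·2·2·1]^{1/2}=2.000000
Admissible k: 2..2 (factorial args all ≥0)
  k=2: (−1)^0·2.0000/(2)·0.5107^0·0.8598^2 = +0.739232
d^1_{-1,1}(2.0697) = +0.739232
Phases: e^{-i·(-1)·4.975}=+0.259603-0.965715i, e^{-i·(1)·1.543}=+0.027793-0.999614i ⇒ D=-0.708278-0.211673i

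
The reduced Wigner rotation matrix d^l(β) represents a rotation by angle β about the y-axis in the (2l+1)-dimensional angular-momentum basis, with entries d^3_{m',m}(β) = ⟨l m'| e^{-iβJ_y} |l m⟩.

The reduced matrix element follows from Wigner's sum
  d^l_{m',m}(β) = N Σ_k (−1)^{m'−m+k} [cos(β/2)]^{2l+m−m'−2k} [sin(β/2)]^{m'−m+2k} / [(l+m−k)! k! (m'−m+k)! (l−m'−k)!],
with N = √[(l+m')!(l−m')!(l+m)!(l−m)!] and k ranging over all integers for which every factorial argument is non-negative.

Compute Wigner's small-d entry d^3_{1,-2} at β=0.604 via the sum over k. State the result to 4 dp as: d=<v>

d^3_{1,-2}(β=0.604) via Wigner's sum:
With c≡cos(β/2)=0.954744 and s≡sin(β/2)=0.297430, N=[24·2·1·120]^{1/2}=75.894664
Admissible k: 0..1 (factorial args all ≥0)
  k=0: (−1)^3·75.8947/(12)·0.9547^3·0.2974^3 = -0.144826
  k=1: (−1)^4·75.8947/(24)·0.9547^1·0.2974^5 = +0.007028
d^3_{1,-2}(0.604) = -0.144826 +0.007028 = -0.137798

d=-0.1378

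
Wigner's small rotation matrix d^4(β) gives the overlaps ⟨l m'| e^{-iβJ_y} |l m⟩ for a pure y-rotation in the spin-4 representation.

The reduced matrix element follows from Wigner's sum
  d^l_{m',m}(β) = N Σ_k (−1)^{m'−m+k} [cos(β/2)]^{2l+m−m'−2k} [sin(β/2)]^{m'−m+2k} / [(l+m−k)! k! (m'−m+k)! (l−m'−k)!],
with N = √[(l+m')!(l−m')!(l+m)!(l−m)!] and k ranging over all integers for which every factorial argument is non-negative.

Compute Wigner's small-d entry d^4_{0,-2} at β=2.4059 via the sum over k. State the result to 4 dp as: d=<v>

d^4_{0,-2}(β=2.4059) via Wigner's sum:
With c≡cos(β/2)=0.359607 and s≡sin(β/2)=0.933104, N=[24·24·2·720]^{1/2}=910.735966
k: max(0,(-2)−(0))=0 … min(4+(-2),4−(0))=2
  k=0: (−1)^2·910.7360/(96)·0.3596^6·0.9331^2 = +0.017863
  k=1: (−1)^3·910.7360/(36)·0.3596^4·0.9331^4 = -0.320716
  k=2: (−1)^4·910.7360/(96)·0.3596^2·0.9331^6 = +0.809761
d^4_{0,-2}(2.4059) = +0.017863 -0.320716 +0.809761 = +0.506908

d=0.5069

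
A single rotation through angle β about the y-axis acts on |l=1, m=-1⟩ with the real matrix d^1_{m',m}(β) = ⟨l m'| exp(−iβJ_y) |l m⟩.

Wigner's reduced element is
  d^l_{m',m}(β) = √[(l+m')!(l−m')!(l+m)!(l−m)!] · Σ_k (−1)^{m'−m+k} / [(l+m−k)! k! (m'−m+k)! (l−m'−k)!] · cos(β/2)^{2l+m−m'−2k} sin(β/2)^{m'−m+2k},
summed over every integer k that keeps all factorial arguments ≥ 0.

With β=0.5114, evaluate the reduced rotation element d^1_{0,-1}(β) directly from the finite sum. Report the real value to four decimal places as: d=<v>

d=-0.3461

d^1_{0,-1}(β=0.5114) via Wigner's sum:
With c≡cos(β/2)=0.967486 and s≡sin(β/2)=0.252923, N=[1·1·1·2]^{1/2}=1.414214
Admissible k: 0..0 (factorial args all ≥0)
  k=0: (−1)^1·1.4142/(1)·0.9675^1·0.2529^1 = -0.346057
d^1_{0,-1}(0.5114) = -0.346057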